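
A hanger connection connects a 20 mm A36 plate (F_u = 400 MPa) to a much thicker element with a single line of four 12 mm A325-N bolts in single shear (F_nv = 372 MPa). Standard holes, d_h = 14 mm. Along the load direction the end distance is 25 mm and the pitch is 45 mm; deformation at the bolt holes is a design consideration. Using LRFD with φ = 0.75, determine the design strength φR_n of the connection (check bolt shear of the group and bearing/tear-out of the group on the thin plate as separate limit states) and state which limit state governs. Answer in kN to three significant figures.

Bolt shear: A_b = π·12²/4 = 113.1 mm²; R_n = 372 × 113.1 × 4 × 1 / 1000 = 168.3 kN → 0.75 × 168.3 = 126 kN.
Bearing (1.2 l_c t F_u ≤ 2.4 d t F_u): upper limit = 2.4·12·20·400 / 1000 = 230.4 kN.
  Edge l_c = 25 − 14/2 = 18 → r_n = 172.8 kN; interior l_c = 45 − 14 = 31 → r_n = 230.4 kN.
  R_n,bearing = 1·172.8 + 3·230.4 = 864 kN → 0.75 × 864 = 648 kN.
Bolt shear governs: 126 kN.

126 kN (bolt shear governs)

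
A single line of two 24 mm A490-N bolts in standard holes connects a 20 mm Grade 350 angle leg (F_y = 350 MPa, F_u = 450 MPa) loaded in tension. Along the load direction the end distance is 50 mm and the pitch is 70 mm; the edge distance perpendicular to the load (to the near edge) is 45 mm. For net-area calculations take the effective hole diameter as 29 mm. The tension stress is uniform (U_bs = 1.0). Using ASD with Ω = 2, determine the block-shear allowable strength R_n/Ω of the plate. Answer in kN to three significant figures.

344 kN

Shear plane L_v = 50 + 1·70 = 120 mm; A_gv = 120 × 20 = 2400 mm².
A_nv = (120 − 1.5·29) × 20 = 1530 mm².
A_nt = (45 − 0.5·29) × 20 = 610 mm².
0.6 F_u A_nv = 413.1 kN; 0.6 F_y A_gv = 504 kN → shear rupture governs the shear term.
R_n = 413.1 + 1.0 × 450 × 610 / 1000 = 687.6 kN.
Allowable strength R_n/Ω = 687.6 / 2 = 344 kN.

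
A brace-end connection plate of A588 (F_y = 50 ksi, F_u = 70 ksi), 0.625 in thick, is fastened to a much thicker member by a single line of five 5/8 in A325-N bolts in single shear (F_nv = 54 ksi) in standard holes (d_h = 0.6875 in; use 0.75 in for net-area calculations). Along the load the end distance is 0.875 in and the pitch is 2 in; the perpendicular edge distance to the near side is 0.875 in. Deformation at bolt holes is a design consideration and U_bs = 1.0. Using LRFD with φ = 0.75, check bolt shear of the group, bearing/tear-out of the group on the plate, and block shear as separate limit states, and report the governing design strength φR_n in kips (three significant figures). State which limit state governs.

62.1 kips (bolt shear governs)

Bolt shear: A_b = π·0.625²/4 = 0.3068 in²; R_n = 54 × 0.3068 × 5 × 1 = 82.83 kips → 0.75 × 82.83 = 62.1 kips.
Bearing: edge l_c = 0.5312, r_n = 27.89 kips; interior l_c = 1.312, r_n = 65.62 kips; R_n = 27.89 + 4·65.62 = 290.4 kips → 218 kips.
Block shear: A_gv = 5.547, A_nv = 3.438, A_nt = 0.3125 in²; R_n = min(0.6F_uA_nv, 0.6F_yA_gv) + U_bs·F_u·A_nt = 166.2 kips → 125 kips.
Bolt shear governs: 62.1 kips.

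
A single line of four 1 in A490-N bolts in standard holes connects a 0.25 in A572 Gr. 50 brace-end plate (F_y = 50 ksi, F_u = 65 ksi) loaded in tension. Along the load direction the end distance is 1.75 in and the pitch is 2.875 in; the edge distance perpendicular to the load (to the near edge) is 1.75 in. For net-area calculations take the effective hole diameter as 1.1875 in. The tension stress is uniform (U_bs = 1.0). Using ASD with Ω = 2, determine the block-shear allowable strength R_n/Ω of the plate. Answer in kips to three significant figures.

Shear plane L_v = 1.75 + 3·2.875 = 10.38 in; A_gv = 10.38 × 0.25 = 2.594 in².
A_nv = (10.38 − 3.5·1.1875) × 0.25 = 1.555 in².
A_nt = (1.75 − 0.5·1.1875) × 0.25 = 0.2891 in².
0.6 F_u A_nv = 60.63 kips; 0.6 F_y A_gv = 77.81 kips → shear rupture governs the shear term.
R_n = 60.63 + 1.0 × 65 × 0.2891 = 79.42 kips.
Allowable strength R_n/Ω = 79.42 / 2 = 39.7 kips.

39.7 kips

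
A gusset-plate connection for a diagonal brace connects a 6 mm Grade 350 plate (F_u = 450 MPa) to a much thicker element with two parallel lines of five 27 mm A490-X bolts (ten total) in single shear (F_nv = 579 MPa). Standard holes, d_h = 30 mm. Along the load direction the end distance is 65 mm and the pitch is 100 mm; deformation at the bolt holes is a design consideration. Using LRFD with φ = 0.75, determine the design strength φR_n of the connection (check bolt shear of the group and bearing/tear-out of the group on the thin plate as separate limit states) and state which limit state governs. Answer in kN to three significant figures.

Bolt shear: A_b = π·27²/4 = 572.6 mm²; R_n = 579 × 572.6 × 10 × 1 / 1000 = 3315 kN → 0.75 × 3315 = 2490 kN.
Bearing (1.2 l_c t F_u ≤ 2.4 d t F_u): upper limit = 2.4·27·6·450 / 1000 = 175 kN.
  Edge l_c = 65 − 30/2 = 50 → r_n = 162 kN; interior l_c = 100 − 30 = 70 → r_n = 175 kN.
  R_n,bearing = 2·162 + 8·175 = 1724 kN → 0.75 × 1724 = 1290 kN.
Bearing governs: 1290 kN.

1290 kN (bearing governs)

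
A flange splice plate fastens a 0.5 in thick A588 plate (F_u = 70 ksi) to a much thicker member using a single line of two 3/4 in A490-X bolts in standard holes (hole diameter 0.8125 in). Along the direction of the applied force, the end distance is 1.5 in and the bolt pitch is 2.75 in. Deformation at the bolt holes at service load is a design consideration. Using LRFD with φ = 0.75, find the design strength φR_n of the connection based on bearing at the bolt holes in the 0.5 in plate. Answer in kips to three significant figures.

81.7 kips

Per bolt r_n = 1.2 l_c t F_u ≤ 2.4 d t F_u; upper limit = 2.4 × 0.75 × 0.5 × 70 = 63 kips.
Edge bolt: l_c = 1.5 − 0.8125/2 = 1.094 in → 1.2 × 1.094 × 0.5 × 70 = 45.94 → r_n = 45.94 kips.
Interior bolts: l_c = 2.75 − 0.8125 = 1.938 in → 1.2 × 1.938 × 0.5 × 70 = 81.37 → r_n = 63 kips.
R_n = 1 × 45.94 + 1 × 63 = 108.9 kips.
Design strength φR_n = 0.75 × 108.9 = 81.7 kips.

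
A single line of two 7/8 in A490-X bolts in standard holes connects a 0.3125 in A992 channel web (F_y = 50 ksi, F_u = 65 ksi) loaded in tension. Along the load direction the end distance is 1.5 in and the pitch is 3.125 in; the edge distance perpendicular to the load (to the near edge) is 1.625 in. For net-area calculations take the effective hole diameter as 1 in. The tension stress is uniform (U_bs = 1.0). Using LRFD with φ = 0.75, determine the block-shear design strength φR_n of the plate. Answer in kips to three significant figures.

45.7 kips

Shear plane L_v = 1.5 + 1·3.125 = 4.625 in; A_gv = 4.625 × 0.3125 = 1.445 in².
A_nv = (4.625 − 1.5·1) × 0.3125 = 0.9766 in².
A_nt = (1.625 − 0.5·1) × 0.3125 = 0.3516 in².
0.6 F_u A_nv = 38.09 kips; 0.6 F_y A_gv = 43.36 kips → shear rupture governs the shear term.
R_n = 38.09 + 1.0 × 65 × 0.3516 = 60.94 kips.
Design strength φR_n = 0.75 × 60.94 = 45.7 kips.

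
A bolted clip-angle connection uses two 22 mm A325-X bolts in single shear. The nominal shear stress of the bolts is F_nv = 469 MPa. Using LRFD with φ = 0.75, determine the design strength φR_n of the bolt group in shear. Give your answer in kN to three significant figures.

267 kN

A_b = π × 22² / 4 = 380.1 mm².
R_n = F_nv · A_b · n · n_s = 469 × 380.1 × 2 × 1 / 1000 = 356.6 kN.
Design strength φR_n = 0.75 × 356.6 = 267 kN.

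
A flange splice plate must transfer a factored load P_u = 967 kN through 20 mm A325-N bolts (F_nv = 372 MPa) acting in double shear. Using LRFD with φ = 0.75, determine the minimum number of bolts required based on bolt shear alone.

A_b = π·20²/4 = 314.2 mm².
Per-bolt design strength φR_n = 0.75 × 372 × 314.2 × 2 / 1000 = 175.3 kN.
n ≥ 967 / 175.3 = 5.516 → use 6 bolts.

6 bolts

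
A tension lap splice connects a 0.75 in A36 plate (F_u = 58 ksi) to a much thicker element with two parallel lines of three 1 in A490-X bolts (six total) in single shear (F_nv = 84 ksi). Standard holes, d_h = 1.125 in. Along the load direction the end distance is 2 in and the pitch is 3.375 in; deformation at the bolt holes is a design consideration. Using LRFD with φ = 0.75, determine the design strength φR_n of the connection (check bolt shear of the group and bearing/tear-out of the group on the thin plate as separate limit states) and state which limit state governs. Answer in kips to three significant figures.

297 kips (bolt shear governs)

Bolt shear: A_b = π·1²/4 = 0.7854 in²; R_n = 84 × 0.7854 × 6 × 1 = 395.8 kips → 0.75 × 395.8 = 297 kips.
Bearing (1.2 l_c t F_u ≤ 2.4 d t F_u): upper limit = 2.4·1·0.75·58 = 104.4 kips.
  Edge l_c = 2 − 1.125/2 = 1.438 → r_n = 75.04 kips; interior l_c = 3.375 − 1.125 = 2.25 → r_n = 104.4 kips.
  R_n,bearing = 2·75.04 + 4·104.4 = 567.7 kips → 0.75 × 567.7 = 426 kips.
Bolt shear governs: 297 kips.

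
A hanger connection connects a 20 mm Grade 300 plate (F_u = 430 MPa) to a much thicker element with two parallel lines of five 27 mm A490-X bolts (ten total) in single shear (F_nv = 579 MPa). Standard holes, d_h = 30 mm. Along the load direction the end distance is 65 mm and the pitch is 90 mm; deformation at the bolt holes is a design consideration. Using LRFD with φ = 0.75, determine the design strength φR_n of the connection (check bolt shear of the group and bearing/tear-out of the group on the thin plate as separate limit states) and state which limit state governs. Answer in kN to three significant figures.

2490 kN (bolt shear governs)

Bolt shear: A_b = π·27²/4 = 572.6 mm²; R_n = 579 × 572.6 × 10 × 1 / 1000 = 3315 kN → 0.75 × 3315 = 2490 kN.
Bearing (1.2 l_c t F_u ≤ 2.4 d t F_u): upper limit = 2.4·27·20·430 / 1000 = 557.3 kN.
  Edge l_c = 65 − 30/2 = 50 → r_n = 516 kN; interior l_c = 90 − 30 = 60 → r_n = 557.3 kN.
  R_n,bearing = 2·516 + 8·557.3 = 5490 kN → 0.75 × 5490 = 4120 kN.
Bolt shear governs: 2490 kN.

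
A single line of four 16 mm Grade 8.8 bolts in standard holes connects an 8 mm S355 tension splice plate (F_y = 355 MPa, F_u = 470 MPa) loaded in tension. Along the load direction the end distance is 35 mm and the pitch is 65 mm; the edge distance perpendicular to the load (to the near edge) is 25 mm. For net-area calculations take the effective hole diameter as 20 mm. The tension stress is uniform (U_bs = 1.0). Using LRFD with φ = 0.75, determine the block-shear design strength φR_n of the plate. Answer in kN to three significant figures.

313 kN

Shear plane L_v = 35 + 3·65 = 230 mm; A_gv = 230 × 8 = 1840 mm².
A_nv = (230 − 3.5·20) × 8 = 1280 mm².
A_nt = (25 − 0.5·20) × 8 = 120 mm².
0.6 F_u A_nv = 361 kN; 0.6 F_y A_gv = 391.9 kN → shear rupture governs the shear term.
R_n = 361 + 1.0 × 470 × 120 / 1000 = 417.4 kN.
Design strength φR_n = 0.75 × 417.4 = 313 kN.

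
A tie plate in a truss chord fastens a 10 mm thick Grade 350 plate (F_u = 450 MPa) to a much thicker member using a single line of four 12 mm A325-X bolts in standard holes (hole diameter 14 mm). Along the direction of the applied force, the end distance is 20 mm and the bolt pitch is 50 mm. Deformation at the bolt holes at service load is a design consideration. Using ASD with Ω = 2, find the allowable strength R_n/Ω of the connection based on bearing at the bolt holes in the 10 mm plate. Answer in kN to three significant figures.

229 kN

Per bolt r_n = 1.2 l_c t F_u ≤ 2.4 d t F_u; upper limit = 2.4 × 12 × 10 × 450 / 1000 = 129.6 kN.
Edge bolt: l_c = 20 − 14/2 = 13 mm → 1.2 × 13 × 10 × 450 / 1000 = 70.2 → r_n = 70.2 kN.
Interior bolts: l_c = 50 − 14 = 36 mm → 1.2 × 36 × 10 × 450 / 1000 = 194.4 → r_n = 129.6 kN.
R_n = 1 × 70.2 + 3 × 129.6 = 459 kN.
Allowable strength R_n/Ω = 459 / 2 = 229 kN.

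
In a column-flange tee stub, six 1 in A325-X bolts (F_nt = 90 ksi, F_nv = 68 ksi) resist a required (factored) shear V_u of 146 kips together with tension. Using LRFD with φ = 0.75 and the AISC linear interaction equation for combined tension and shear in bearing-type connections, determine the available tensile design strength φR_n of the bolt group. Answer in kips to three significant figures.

A_b = π·1²/4 = 0.7854 in²; f_rv = 146 / (6 × 0.7854) = 30.98 ksi.
F'_nt = 1.3 F_nt − (F_nt / φF_nv) f_rv = 1.3·90 − (90/(0.75·68))·30.98 = 62.33 ksi, capped at F_nt → F'_nt = 62.33 ksi.
R_n = F'_nt · A_b · n = 62.33 × 0.7854 × 6 = 293.7 kips.
Design strength φR_n = 0.75 × 293.7 = 220 kips.

220 kips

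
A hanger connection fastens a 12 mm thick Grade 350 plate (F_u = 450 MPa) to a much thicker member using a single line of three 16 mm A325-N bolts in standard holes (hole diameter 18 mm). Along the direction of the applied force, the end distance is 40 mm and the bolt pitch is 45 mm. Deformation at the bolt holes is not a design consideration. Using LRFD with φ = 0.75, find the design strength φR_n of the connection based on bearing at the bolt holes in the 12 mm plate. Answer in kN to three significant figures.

516 kN

Per bolt r_n = 1.5 l_c t F_u ≤ 3.0 d t F_u; upper limit = 3.0 × 16 × 12 × 450 / 1000 = 259.2 kN.
Edge bolt: l_c = 40 − 18/2 = 31 mm → 1.5 × 31 × 12 × 450 / 1000 = 251.1 → r_n = 251.1 kN.
Interior bolts: l_c = 45 − 18 = 27 mm → 1.5 × 27 × 12 × 450 / 1000 = 218.7 → r_n = 218.7 kN.
R_n = 1 × 251.1 + 2 × 218.7 = 688.5 kN.
Design strength φR_n = 0.75 × 688.5 = 516 kN.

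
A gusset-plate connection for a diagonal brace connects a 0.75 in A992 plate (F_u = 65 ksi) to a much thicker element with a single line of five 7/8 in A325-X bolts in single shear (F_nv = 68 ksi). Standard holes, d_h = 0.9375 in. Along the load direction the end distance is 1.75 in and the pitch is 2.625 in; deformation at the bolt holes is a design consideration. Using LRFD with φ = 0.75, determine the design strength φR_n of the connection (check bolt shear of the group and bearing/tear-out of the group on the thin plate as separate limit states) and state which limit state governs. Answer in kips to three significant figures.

153 kips (bolt shear governs)

Bolt shear: A_b = π·0.875²/4 = 0.6013 in²; R_n = 68 × 0.6013 × 5 × 1 = 204.4 kips → 0.75 × 204.4 = 153 kips.
Bearing (1.2 l_c t F_u ≤ 2.4 d t F_u): upper limit = 2.4·0.875·0.75·65 = 102.4 kips.
  Edge l_c = 1.75 − 0.9375/2 = 1.281 → r_n = 74.95 kips; interior l_c = 2.625 − 0.9375 = 1.688 → r_n = 98.72 kips.
  R_n,bearing = 1·74.95 + 4·98.72 = 469.8 kips → 0.75 × 469.8 = 352 kips.
Bolt shear governs: 153 kips.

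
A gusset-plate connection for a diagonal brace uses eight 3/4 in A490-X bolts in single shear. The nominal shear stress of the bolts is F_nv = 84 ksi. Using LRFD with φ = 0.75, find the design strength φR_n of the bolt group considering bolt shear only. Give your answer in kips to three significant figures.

A_b = π × 0.75² / 4 = 0.4418 in².
R_n = F_nv · A_b · n · n_s = 84 × 0.4418 × 8 × 1 = 296.9 kips.
Design strength φR_n = 0.75 × 296.9 = 223 kips.

223 kips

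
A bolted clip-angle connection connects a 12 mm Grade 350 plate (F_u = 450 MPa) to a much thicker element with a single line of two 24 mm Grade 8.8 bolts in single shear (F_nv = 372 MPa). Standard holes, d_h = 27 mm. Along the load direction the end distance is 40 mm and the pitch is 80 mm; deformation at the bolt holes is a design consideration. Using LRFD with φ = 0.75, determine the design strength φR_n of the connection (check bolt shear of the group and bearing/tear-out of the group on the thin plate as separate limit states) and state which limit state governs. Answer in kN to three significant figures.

Bolt shear: A_b = π·24²/4 = 452.4 mm²; R_n = 372 × 452.4 × 2 × 1 / 1000 = 336.6 kN → 0.75 × 336.6 = 252 kN.
Bearing (1.2 l_c t F_u ≤ 2.4 d t F_u): upper limit = 2.4·24·12·450 / 1000 = 311 kN.
  Edge l_c = 40 − 27/2 = 26.5 → r_n = 171.7 kN; interior l_c = 80 − 27 = 53 → r_n = 311 kN.
  R_n,bearing = 1·171.7 + 1·311 = 482.8 kN → 0.75 × 482.8 = 362 kN.
Bolt shear governs: 252 kN.

252 kN (bolt shear governs)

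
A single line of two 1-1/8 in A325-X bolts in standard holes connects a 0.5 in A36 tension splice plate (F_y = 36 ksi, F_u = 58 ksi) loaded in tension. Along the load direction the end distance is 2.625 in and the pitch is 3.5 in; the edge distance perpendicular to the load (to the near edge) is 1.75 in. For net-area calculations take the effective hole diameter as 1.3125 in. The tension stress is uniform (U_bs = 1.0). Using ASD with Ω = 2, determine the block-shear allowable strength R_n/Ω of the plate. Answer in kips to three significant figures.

Shear plane L_v = 2.625 + 1·3.5 = 6.125 in; A_gv = 6.125 × 0.5 = 3.062 in².
A_nv = (6.125 − 1.5·1.3125) × 0.5 = 2.078 in².
A_nt = (1.75 − 0.5·1.3125) × 0.5 = 0.5469 in².
0.6 F_u A_nv = 72.32 kips; 0.6 F_y A_gv = 66.15 kips → shear yielding governs the shear term.
R_n = 66.15 + 1.0 × 58 × 0.5469 = 97.87 kips.
Allowable strength R_n/Ω = 97.87 / 2 = 48.9 kips.

48.9 kips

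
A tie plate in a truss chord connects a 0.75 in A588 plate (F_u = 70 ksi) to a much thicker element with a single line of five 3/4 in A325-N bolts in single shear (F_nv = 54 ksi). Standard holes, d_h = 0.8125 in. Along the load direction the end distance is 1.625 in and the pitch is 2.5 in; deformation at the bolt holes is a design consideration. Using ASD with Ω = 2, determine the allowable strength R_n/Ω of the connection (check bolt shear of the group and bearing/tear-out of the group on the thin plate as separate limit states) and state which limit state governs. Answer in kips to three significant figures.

59.6 kips (bolt shear governs)

Bolt shear: A_b = π·0.75²/4 = 0.4418 in²; R_n = 54 × 0.4418 × 5 × 1 = 119.3 kips → 119.3 / 2 = 59.6 kips.
Bearing (1.2 l_c t F_u ≤ 2.4 d t F_u): upper limit = 2.4·0.75·0.75·70 = 94.5 kips.
  Edge l_c = 1.625 − 0.8125/2 = 1.219 → r_n = 76.78 kips; interior l_c = 2.5 − 0.8125 = 1.688 → r_n = 94.5 kips.
  R_n,bearing = 1·76.78 + 4·94.5 = 454.8 kips → 454.8 / 2 = 227 kips.
Bolt shear governs: 59.6 kips.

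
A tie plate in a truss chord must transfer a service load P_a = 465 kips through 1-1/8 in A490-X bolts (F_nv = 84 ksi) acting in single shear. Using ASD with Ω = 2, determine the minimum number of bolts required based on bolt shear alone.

12 bolts

A_b = π·1.125²/4 = 0.994 in².
Per-bolt allowable strength R_n/Ω = 84 × 0.994 × 1 / 2 = 41.75 kips.
n ≥ 465 / 41.75 = 11.14 → use 12 bolts.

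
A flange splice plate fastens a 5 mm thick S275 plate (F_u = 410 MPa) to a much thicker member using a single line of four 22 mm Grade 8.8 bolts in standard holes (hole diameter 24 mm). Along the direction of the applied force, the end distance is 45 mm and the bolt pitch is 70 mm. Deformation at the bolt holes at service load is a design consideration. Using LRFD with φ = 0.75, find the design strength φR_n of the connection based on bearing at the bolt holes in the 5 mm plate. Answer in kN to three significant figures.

304 kN

Per bolt r_n = 1.2 l_c t F_u ≤ 2.4 d t F_u; upper limit = 2.4 × 22 × 5 × 410 / 1000 = 108.2 kN.
Edge bolt: l_c = 45 − 24/2 = 33 mm → 1.2 × 33 × 5 × 410 / 1000 = 81.18 → r_n = 81.18 kN.
Interior bolts: l_c = 70 − 24 = 46 mm → 1.2 × 46 × 5 × 410 / 1000 = 113.2 → r_n = 108.2 kN.
R_n = 1 × 81.18 + 3 × 108.2 = 405.9 kN.
Design strength φR_n = 0.75 × 405.9 = 304 kN.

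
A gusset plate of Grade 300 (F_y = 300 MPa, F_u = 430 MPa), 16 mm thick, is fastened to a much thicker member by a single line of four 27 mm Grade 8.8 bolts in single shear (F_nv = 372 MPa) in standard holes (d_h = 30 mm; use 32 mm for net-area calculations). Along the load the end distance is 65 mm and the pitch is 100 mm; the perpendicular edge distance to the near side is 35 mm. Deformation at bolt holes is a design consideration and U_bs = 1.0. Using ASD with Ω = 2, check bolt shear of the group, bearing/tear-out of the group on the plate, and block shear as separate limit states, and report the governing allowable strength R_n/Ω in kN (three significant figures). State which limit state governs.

Bolt shear: A_b = π·27²/4 = 572.6 mm²; R_n = 372 × 572.6 × 4 × 1 / 1000 = 852 kN → 852 / 2 = 426 kN.
Bearing: edge l_c = 50, r_n = 412.8 kN; interior l_c = 70, r_n = 445.8 kN; R_n = 412.8 + 3·445.8 = 1750 kN → 875 kN.
Block shear: A_gv = 5840, A_nv = 4048, A_nt = 304 mm²; R_n = min(0.6F_uA_nv, 0.6F_yA_gv) + U_bs·F_u·A_nt = 1175 kN → 588 kN.
Bolt shear governs: 426 kN.

426 kN (bolt shear governs)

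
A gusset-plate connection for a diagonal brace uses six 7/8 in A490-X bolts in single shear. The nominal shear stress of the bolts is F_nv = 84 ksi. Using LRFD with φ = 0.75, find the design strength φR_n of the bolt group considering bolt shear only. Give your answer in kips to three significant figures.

A_b = π × 0.875² / 4 = 0.6013 in².
R_n = F_nv · A_b · n · n_s = 84 × 0.6013 × 6 × 1 = 303.1 kips.
Design strength φR_n = 0.75 × 303.1 = 227 kips.

227 kips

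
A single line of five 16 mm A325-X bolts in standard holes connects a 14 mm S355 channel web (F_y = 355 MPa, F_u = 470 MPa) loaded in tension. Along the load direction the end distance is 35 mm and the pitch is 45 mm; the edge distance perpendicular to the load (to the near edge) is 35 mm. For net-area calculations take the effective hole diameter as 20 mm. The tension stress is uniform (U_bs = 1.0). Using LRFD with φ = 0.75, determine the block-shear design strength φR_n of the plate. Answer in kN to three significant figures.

Shear plane L_v = 35 + 4·45 = 215 mm; A_gv = 215 × 14 = 3010 mm².
A_nv = (215 − 4.5·20) × 14 = 1750 mm².
A_nt = (35 − 0.5·20) × 14 = 350 mm².
0.6 F_u A_nv = 493.5 kN; 0.6 F_y A_gv = 641.1 kN → shear rupture governs the shear term.
R_n = 493.5 + 1.0 × 470 × 350 / 1000 = 658 kN.
Design strength φR_n = 0.75 × 658 = 494 kN.

494 kN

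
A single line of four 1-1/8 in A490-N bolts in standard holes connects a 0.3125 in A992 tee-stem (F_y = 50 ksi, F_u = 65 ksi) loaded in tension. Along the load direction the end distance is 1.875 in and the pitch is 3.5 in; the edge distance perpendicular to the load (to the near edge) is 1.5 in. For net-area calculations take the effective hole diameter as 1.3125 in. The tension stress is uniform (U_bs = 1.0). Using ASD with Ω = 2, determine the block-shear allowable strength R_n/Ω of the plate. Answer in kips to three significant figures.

56 kips

Shear plane L_v = 1.875 + 3·3.5 = 12.38 in; A_gv = 12.38 × 0.3125 = 3.867 in².
A_nv = (12.38 − 3.5·1.3125) × 0.3125 = 2.432 in².
A_nt = (1.5 − 0.5·1.3125) × 0.3125 = 0.2637 in².
0.6 F_u A_nv = 94.83 kips; 0.6 F_y A_gv = 116 kips → shear rupture governs the shear term.
R_n = 94.83 + 1.0 × 65 × 0.2637 = 112 kips.
Allowable strength R_n/Ω = 112 / 2 = 56 kips.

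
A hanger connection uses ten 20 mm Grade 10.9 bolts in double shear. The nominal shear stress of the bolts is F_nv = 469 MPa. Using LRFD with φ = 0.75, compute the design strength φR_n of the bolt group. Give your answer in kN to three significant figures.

2210 kN

A_b = π × 20² / 4 = 314.2 mm².
R_n = F_nv · A_b · n · n_s = 469 × 314.2 × 10 × 2 / 1000 = 2947 kN.
Design strength φR_n = 0.75 × 2947 = 2210 kN.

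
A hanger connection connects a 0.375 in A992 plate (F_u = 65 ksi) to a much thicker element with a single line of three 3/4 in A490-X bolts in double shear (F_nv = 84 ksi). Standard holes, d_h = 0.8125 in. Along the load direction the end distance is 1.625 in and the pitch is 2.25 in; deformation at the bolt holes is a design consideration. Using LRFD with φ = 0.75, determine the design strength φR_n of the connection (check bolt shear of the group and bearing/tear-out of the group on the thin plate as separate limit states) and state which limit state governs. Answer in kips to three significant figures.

89.8 kips (bearing governs)

Bolt shear: A_b = π·0.75²/4 = 0.4418 in²; R_n = 84 × 0.4418 × 3 × 2 = 222.7 kips → 0.75 × 222.7 = 167 kips.
Bearing (1.2 l_c t F_u ≤ 2.4 d t F_u): upper limit = 2.4·0.75·0.375·65 = 43.87 kips.
  Edge l_c = 1.625 − 0.8125/2 = 1.219 → r_n = 35.65 kips; interior l_c = 2.25 − 0.8125 = 1.438 → r_n = 42.05 kips.
  R_n,bearing = 1·35.65 + 2·42.05 = 119.7 kips → 0.75 × 119.7 = 89.8 kips.
Bearing governs: 89.8 kips.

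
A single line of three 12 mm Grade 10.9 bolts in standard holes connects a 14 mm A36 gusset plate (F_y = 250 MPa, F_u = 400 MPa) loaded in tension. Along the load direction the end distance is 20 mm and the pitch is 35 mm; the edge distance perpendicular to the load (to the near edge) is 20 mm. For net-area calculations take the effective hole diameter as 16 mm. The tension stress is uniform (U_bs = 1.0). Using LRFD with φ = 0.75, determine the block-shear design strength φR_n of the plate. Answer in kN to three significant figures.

Shear plane L_v = 20 + 2·35 = 90 mm; A_gv = 90 × 14 = 1260 mm².
A_nv = (90 − 2.5·16) × 14 = 700 mm².
A_nt = (20 − 0.5·16) × 14 = 168 mm².
0.6 F_u A_nv = 168 kN; 0.6 F_y A_gv = 189 kN → shear rupture governs the shear term.
R_n = 168 + 1.0 × 400 × 168 / 1000 = 235.2 kN.
Design strength φR_n = 0.75 × 235.2 = 176 kN.

176 kN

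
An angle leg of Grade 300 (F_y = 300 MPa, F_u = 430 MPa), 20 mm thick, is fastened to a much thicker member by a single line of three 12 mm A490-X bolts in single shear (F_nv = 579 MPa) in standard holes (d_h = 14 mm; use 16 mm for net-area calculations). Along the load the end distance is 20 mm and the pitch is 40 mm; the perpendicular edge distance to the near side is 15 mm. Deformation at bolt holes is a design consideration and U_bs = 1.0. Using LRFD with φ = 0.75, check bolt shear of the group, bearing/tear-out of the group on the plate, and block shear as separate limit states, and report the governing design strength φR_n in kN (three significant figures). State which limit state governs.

147 kN (bolt shear governs)

Bolt shear: A_b = π·12²/4 = 113.1 mm²; R_n = 579 × 113.1 × 3 × 1 / 1000 = 196.5 kN → 0.75 × 196.5 = 147 kN.
Bearing: edge l_c = 13, r_n = 134.2 kN; interior l_c = 26, r_n = 247.7 kN; R_n = 134.2 + 2·247.7 = 629.5 kN → 472 kN.
Block shear: A_gv = 2000, A_nv = 1200, A_nt = 140 mm²; R_n = min(0.6F_uA_nv, 0.6F_yA_gv) + U_bs·F_u·A_nt = 369.8 kN → 277 kN.
Bolt shear governs: 147 kN.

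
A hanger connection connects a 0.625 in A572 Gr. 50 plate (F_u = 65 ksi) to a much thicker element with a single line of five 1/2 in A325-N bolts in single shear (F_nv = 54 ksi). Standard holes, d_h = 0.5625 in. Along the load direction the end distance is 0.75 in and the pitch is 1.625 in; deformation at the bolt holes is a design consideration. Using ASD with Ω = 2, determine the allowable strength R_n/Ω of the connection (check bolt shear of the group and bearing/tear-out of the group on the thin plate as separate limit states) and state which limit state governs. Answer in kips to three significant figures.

26.5 kips (bolt shear governs)

Bolt shear: A_b = π·0.5²/4 = 0.1963 in²; R_n = 54 × 0.1963 × 5 × 1 = 53.01 kips → 53.01 / 2 = 26.5 kips.
Bearing (1.2 l_c t F_u ≤ 2.4 d t F_u): upper limit = 2.4·0.5·0.625·65 = 48.75 kips.
  Edge l_c = 0.75 − 0.5625/2 = 0.4688 → r_n = 22.85 kips; interior l_c = 1.625 − 0.5625 = 1.062 → r_n = 48.75 kips.
  R_n,bearing = 1·22.85 + 4·48.75 = 217.9 kips → 217.9 / 2 = 109 kips.
Bolt shear governs: 26.5 kips.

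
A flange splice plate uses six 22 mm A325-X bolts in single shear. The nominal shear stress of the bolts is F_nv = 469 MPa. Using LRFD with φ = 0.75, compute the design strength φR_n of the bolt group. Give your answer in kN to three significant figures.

A_b = π × 22² / 4 = 380.1 mm².
R_n = F_nv · A_b · n · n_s = 469 × 380.1 × 6 × 1 / 1000 = 1070 kN.
Design strength φR_n = 0.75 × 1070 = 802 kN.

802 kN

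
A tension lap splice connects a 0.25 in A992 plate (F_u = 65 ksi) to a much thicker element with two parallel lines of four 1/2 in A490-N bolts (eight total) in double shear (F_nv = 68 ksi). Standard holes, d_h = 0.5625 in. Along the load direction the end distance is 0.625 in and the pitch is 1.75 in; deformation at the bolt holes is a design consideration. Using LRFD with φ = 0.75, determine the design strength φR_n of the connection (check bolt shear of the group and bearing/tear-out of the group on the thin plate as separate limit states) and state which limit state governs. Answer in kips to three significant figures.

Bolt shear: A_b = π·0.5²/4 = 0.1963 in²; R_n = 68 × 0.1963 × 8 × 2 = 213.6 kips → 0.75 × 213.6 = 160 kips.
Bearing (1.2 l_c t F_u ≤ 2.4 d t F_u): upper limit = 2.4·0.5·0.25·65 = 19.5 kips.
  Edge l_c = 0.625 − 0.5625/2 = 0.3438 → r_n = 6.703 kips; interior l_c = 1.75 − 0.5625 = 1.188 → r_n = 19.5 kips.
  R_n,bearing = 2·6.703 + 6·19.5 = 130.4 kips → 0.75 × 130.4 = 97.8 kips.
Bearing governs: 97.8 kips.

97.8 kips (bearing governs)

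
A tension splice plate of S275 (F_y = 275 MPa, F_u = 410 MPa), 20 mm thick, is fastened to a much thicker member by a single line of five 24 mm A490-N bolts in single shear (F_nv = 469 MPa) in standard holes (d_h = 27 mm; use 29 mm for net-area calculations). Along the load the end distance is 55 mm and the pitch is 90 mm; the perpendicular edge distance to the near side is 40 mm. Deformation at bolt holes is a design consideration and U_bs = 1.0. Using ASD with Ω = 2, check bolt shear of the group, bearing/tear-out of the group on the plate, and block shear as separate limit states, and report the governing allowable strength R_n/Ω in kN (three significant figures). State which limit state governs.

530 kN (bolt shear governs)

Bolt shear: A_b = π·24²/4 = 452.4 mm²; R_n = 469 × 452.4 × 5 × 1 / 1000 = 1061 kN → 1061 / 2 = 530 kN.
Bearing: edge l_c = 41.5, r_n = 408.4 kN; interior l_c = 63, r_n = 472.3 kN; R_n = 408.4 + 4·472.3 = 2298 kN → 1150 kN.
Block shear: A_gv = 8300, A_nv = 5690, A_nt = 510 mm²; R_n = min(0.6F_uA_nv, 0.6F_yA_gv) + U_bs·F_u·A_nt = 1579 kN → 789 kN.
Bolt shear governs: 530 kN.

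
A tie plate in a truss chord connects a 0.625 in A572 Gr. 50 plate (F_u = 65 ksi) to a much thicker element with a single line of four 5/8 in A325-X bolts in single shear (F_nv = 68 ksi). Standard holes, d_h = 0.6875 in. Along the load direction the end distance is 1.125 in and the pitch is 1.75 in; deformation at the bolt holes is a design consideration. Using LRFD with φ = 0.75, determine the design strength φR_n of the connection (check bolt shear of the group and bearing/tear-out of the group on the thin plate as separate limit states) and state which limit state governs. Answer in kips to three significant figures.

Bolt shear: A_b = π·0.625²/4 = 0.3068 in²; R_n = 68 × 0.3068 × 4 × 1 = 83.45 kips → 0.75 × 83.45 = 62.6 kips.
Bearing (1.2 l_c t F_u ≤ 2.4 d t F_u): upper limit = 2.4·0.625·0.625·65 = 60.94 kips.
  Edge l_c = 1.125 − 0.6875/2 = 0.7812 → r_n = 38.09 kips; interior l_c = 1.75 − 0.6875 = 1.062 → r_n = 51.8 kips.
  R_n,bearing = 1·38.09 + 3·51.8 = 193.5 kips → 0.75 × 193.5 = 145 kips.
Bolt shear governs: 62.6 kips.

62.6 kips (bolt shear governs)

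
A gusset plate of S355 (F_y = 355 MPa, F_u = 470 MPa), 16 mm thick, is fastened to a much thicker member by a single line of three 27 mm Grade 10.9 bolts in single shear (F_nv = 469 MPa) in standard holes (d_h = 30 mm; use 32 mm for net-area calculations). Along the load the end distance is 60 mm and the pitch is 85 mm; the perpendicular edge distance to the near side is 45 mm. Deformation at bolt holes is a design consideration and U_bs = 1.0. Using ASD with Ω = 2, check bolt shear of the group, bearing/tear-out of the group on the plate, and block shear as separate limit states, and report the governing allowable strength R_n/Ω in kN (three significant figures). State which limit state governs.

Bolt shear: A_b = π·27²/4 = 572.6 mm²; R_n = 469 × 572.6 × 3 × 1 / 1000 = 805.6 kN → 805.6 / 2 = 403 kN.
Bearing: edge l_c = 45, r_n = 406.1 kN; interior l_c = 55, r_n = 487.3 kN; R_n = 406.1 + 2·487.3 = 1381 kN → 690 kN.
Block shear: A_gv = 3680, A_nv = 2400, A_nt = 464 mm²; R_n = min(0.6F_uA_nv, 0.6F_yA_gv) + U_bs·F_u·A_nt = 894.9 kN → 447 kN.
Bolt shear governs: 403 kN.

403 kN (bolt shear governs)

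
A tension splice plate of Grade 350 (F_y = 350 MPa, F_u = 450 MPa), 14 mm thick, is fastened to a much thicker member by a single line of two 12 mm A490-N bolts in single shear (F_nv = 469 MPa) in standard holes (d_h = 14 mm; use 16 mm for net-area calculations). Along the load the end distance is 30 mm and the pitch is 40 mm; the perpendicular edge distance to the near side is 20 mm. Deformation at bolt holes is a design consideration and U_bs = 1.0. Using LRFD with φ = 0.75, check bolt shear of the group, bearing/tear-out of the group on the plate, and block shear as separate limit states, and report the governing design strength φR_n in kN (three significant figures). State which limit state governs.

79.6 kN (bolt shear governs)

Bolt shear: A_b = π·12²/4 = 113.1 mm²; R_n = 469 × 113.1 × 2 × 1 / 1000 = 106.1 kN → 0.75 × 106.1 = 79.6 kN.
Bearing: edge l_c = 23, r_n = 173.9 kN; interior l_c = 26, r_n = 181.4 kN; R_n = 173.9 + 1·181.4 = 355.3 kN → 266 kN.
Block shear: A_gv = 980, A_nv = 644, A_nt = 168 mm²; R_n = min(0.6F_uA_nv, 0.6F_yA_gv) + U_bs·F_u·A_nt = 249.5 kN → 187 kN.
Bolt shear governs: 79.6 kN.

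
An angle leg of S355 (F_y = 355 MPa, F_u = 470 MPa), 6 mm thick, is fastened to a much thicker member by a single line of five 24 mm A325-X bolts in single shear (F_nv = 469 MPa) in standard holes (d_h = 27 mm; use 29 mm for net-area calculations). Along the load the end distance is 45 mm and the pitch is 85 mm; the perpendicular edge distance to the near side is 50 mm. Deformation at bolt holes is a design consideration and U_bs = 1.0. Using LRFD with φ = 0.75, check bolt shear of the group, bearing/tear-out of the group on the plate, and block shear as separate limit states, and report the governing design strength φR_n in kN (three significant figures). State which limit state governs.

398 kN (block shear governs)

Bolt shear: A_b = π·24²/4 = 452.4 mm²; R_n = 469 × 452.4 × 5 × 1 / 1000 = 1061 kN → 0.75 × 1061 = 796 kN.
Bearing: edge l_c = 31.5, r_n = 106.6 kN; interior l_c = 58, r_n = 162.4 kN; R_n = 106.6 + 4·162.4 = 756.3 kN → 567 kN.
Block shear: A_gv = 2310, A_nv = 1527, A_nt = 213 mm²; R_n = min(0.6F_uA_nv, 0.6F_yA_gv) + U_bs·F_u·A_nt = 530.7 kN → 398 kN.
Block shear governs: 398 kN.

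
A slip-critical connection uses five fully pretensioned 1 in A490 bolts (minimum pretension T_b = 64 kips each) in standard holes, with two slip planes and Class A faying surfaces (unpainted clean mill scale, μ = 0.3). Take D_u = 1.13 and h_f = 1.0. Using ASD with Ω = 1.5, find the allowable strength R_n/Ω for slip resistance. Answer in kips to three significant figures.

145 kips

R_n = μ · D_u · h_f · T_b · n_s · n_b = 0.3 × 1.13 × 1.0 × 64 × 2 × 5 = 217 kips.
Allowable strength R_n/Ω = 217 / 1.5 = 145 kips.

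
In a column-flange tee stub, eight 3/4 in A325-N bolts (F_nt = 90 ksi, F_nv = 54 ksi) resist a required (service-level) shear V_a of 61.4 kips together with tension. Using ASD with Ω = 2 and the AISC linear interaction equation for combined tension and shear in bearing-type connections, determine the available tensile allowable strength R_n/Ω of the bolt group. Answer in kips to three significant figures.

104 kips

A_b = π·0.75²/4 = 0.4418 in²; f_rv = 61.4 / (8 × 0.4418) = 17.37 ksi.
F'_nt = 1.3 F_nt − (Ω F_nt / F_nv) f_rv = 1.3·90 − (2·90/54)·17.37 = 59.09 ksi, capped at F_nt → F'_nt = 59.09 ksi.
R_n = F'_nt · A_b · n = 59.09 × 0.4418 × 8 = 208.8 kips.
Allowable strength R_n/Ω = 208.8 / 2 = 104 kips.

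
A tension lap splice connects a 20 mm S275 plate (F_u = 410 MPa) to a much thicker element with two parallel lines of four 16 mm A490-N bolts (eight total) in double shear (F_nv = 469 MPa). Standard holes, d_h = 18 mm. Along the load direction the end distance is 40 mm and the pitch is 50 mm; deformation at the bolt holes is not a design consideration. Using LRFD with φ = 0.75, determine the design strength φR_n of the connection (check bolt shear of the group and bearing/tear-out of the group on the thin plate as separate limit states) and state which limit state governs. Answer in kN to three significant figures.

Bolt shear: A_b = π·16²/4 = 201.1 mm²; R_n = 469 × 201.1 × 8 × 2 / 1000 = 1509 kN → 0.75 × 1509 = 1130 kN.
Bearing (1.5 l_c t F_u ≤ 3.0 d t F_u): upper limit = 3.0·16·20·410 / 1000 = 393.6 kN.
  Edge l_c = 40 − 18/2 = 31 → r_n = 381.3 kN; interior l_c = 50 − 18 = 32 → r_n = 393.6 kN.
  R_n,bearing = 2·381.3 + 6·393.6 = 3124 kN → 0.75 × 3124 = 2340 kN.
Bolt shear governs: 1130 kN.

1130 kN (bolt shear governs)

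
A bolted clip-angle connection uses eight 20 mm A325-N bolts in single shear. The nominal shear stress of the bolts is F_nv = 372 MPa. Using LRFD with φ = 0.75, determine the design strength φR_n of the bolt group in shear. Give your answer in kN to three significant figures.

701 kN

A_b = π × 20² / 4 = 314.2 mm².
R_n = F_nv · A_b · n · n_s = 372 × 314.2 × 8 × 1 / 1000 = 934.9 kN.
Design strength φR_n = 0.75 × 934.9 = 701 kN.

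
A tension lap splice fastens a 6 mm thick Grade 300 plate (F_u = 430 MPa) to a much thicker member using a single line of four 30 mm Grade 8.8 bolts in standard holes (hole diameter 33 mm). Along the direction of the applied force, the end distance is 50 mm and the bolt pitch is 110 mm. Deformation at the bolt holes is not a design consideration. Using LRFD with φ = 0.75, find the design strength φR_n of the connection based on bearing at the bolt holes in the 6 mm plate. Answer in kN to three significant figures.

620 kN

Per bolt r_n = 1.5 l_c t F_u ≤ 3.0 d t F_u; upper limit = 3.0 × 30 × 6 × 430 / 1000 = 232.2 kN.
Edge bolt: l_c = 50 − 33/2 = 33.5 mm → 1.5 × 33.5 × 6 × 430 / 1000 = 129.6 → r_n = 129.6 kN.
Interior bolts: l_c = 110 − 33 = 77 mm → 1.5 × 77 × 6 × 430 / 1000 = 298 → r_n = 232.2 kN.
R_n = 1 × 129.6 + 3 × 232.2 = 826.2 kN.
Design strength φR_n = 0.75 × 826.2 = 620 kN.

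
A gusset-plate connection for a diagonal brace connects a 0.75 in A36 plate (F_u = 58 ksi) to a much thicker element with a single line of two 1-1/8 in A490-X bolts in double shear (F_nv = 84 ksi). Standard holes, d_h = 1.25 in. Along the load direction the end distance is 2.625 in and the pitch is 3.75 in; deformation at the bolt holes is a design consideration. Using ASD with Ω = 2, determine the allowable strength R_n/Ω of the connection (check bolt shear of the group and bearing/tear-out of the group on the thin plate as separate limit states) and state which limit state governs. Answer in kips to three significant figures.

Bolt shear: A_b = π·1.125²/4 = 0.994 in²; R_n = 84 × 0.994 × 2 × 2 = 334 kips → 334 / 2 = 167 kips.
Bearing (1.2 l_c t F_u ≤ 2.4 d t F_u): upper limit = 2.4·1.125·0.75·58 = 117.4 kips.
  Edge l_c = 2.625 − 1.25/2 = 2 → r_n = 104.4 kips; interior l_c = 3.75 − 1.25 = 2.5 → r_n = 117.4 kips.
  R_n,bearing = 1·104.4 + 1·117.4 = 221.8 kips → 221.8 / 2 = 111 kips.
Bearing governs: 111 kips.

111 kips (bearing governs)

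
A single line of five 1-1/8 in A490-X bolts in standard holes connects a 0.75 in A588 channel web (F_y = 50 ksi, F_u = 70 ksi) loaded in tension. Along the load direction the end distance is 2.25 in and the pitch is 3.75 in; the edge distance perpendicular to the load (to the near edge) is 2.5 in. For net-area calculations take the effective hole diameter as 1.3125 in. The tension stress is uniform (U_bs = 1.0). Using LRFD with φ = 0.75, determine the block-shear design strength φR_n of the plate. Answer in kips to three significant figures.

Shear plane L_v = 2.25 + 4·3.75 = 17.25 in; A_gv = 17.25 × 0.75 = 12.94 in².
A_nv = (17.25 − 4.5·1.3125) × 0.75 = 8.508 in².
A_nt = (2.5 − 0.5·1.3125) × 0.75 = 1.383 in².
0.6 F_u A_nv = 357.3 kips; 0.6 F_y A_gv = 388.1 kips → shear rupture governs the shear term.
R_n = 357.3 + 1.0 × 70 × 1.383 = 454.1 kips.
Design strength φR_n = 0.75 × 454.1 = 341 kips.

341 kips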